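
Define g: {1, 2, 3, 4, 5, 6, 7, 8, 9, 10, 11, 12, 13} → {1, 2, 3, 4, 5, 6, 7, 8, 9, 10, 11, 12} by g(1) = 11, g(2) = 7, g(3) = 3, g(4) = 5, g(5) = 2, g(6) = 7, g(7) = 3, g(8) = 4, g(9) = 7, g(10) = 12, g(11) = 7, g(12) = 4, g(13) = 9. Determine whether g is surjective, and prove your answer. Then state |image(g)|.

No element maps to 1, so g is not surjective.
The image of g is {2, 3, 4, 5, 7, 9, 11, 12}, which has 8 elements.

8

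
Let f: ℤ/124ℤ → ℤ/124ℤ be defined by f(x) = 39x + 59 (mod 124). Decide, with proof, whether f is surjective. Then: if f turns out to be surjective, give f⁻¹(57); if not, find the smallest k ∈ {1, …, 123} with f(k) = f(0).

54

Since gcd(39, 124) = 1, 39 is invertible modulo 124. Euclid's algorithm: 124 = 3·39 + 7, 39 = 5·7 + 4, 7 = 1·4 + 3, 4 = 1·3 + 1; back-substituting gives 1 = 35·39 − 11·124, so 39⁻¹ ≡ 35 (mod 124).
Then y ↦ 35(y − 59) is a two-sided inverse to f, so every y ∈ ℤ/124ℤ has a preimage.
So f is surjective.
Since f is surjective, we compute f⁻¹(57): solve 39x + 59 ≡ 57 (mod 124), i.e. 39x ≡ 122 (mod 124).
Multiplying by 39⁻¹ = 35 gives x ≡ 35·122 = 4270 = 34·124 + 54 ≡ 54 (mod 124).
Check: f(54) = 39·54 + 59 = 2165 = 17·124 + 57 ≡ 57 (mod 124).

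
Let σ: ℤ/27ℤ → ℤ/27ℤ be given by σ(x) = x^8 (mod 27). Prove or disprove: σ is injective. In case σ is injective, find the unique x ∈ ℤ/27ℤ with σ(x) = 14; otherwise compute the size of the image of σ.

10

σ(0) = 0^8 = 0.
σ(3): Repeated squaring mod 27: 3^1 ≡ 3, 3^2 ≡ 3² = 9, 3^4 ≡ 9² = 81 ≡ 0, 3^8 ≡ 0² = 0. So 3^8 ≡ 0 (mod 27).
So σ(0) = σ(3) = 0 while 0 ≠ 3, thus σ is not injective.
Since σ is not injective, we determine |image(σ)|. Computing x^8 mod 27 for each x (by repeated squaring, reducing mod 27 at every step), the values σ(0), σ(1), …, σ(26) are: 0, 1, 13, 0, 7, 16, 0, 4, 10, 0, 19, 22, 0, 25, 25, 0, 22, 19, 0, 10, 4, 0, 16, 7, 0, 13, 1.
The distinct values are {0, 1, 4, 7, 10, 13, 16, 19, 22, 25}; there are 10 of them.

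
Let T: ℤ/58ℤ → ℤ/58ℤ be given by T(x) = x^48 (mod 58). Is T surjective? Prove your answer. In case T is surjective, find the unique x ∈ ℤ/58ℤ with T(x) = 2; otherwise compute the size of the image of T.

T(3): Repeated squaring mod 58: 3^1 ≡ 3, 3^2 ≡ 3² = 9, 3^4 ≡ 9² = 81 ≡ 23, 3^8 ≡ 23² = 529 ≡ 7, 3^16 ≡ 7² = 49, 3^32 ≡ 49² = 2401 ≡ 23. Since 48 = 32 + 16, 3^48 ≡ 23·49: 23·49 = 1127 ≡ 25. So 3^48 ≡ 25 (mod 58).
T(7): Repeated squaring mod 58: 7^1 ≡ 7, 7^2 ≡ 7² = 49, 7^4 ≡ 49² = 2401 ≡ 23, 7^8 ≡ 23² = 529 ≡ 7, 7^16 ≡ 7² = 49, 7^32 ≡ 49² = 2401 ≡ 23. Since 48 = 32 + 16, 7^48 ≡ 23·49: 23·49 = 1127 ≡ 25. So 7^48 ≡ 25 (mod 58).
So T(3) = T(7) = 25 while 3 ≠ 7, so T is not injective.
A non-injective map from the 58-element set ℤ/58ℤ to itself takes at most 57 distinct values, so it cannot be surjective. Hence T is not surjective.
Since T is not surjective, we determine |image(T)|. Computing x^48 mod 58 for each x (by repeated squaring, reducing mod 58 at every step), the values T(0), T(1), …, T(57) are: 0, 1, 52, 25, 36, 23, 24, 25, 16, 45, 36, 49, 30, 49, 24, 53, 20, 1, 20, 7, 16, 45, 54, 53, 52, 7, 54, 23, 30, 29, 30, 23, 54, 7, 52, 53, 54, 45, 16, 7, 20, 1, 20, 53, 24, 49, 30, 49, 36, 45, 16, 25, 24, 23, 36, 25, 52, 1.
The distinct values are {0, 1, 7, 16, 20, 23, 24, 25, 29, 30, 36, 45, 49, 52, 53, 54}; there are 16 of them.

16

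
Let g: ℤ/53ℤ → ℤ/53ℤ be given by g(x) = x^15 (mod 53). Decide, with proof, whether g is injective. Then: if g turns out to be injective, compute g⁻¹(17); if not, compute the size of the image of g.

Since 53 is prime, the nonzero elements of ℤ/53ℤ form a cyclic group of order 52.
As gcd(15, 52) = 1, raising to the 15th power is a bijection on this group: if s^15 ≡ t^15 then (st^{−1})^15 = 1, and the only element of order dividing gcd(15, 52) = 1 is 1, so s = t.
With g(0) = 0 this makes g injective on all of ℤ/53ℤ, hence bijective (finite equal-size domain and codomain). In particular g is injective.
Since g is injective, we find the preimage of 17. The inverse of x ↦ x^15 on (ℤ/53ℤ)^× is x ↦ x^7, because 15·7 = 105 = 2·52 + 1 ≡ 1 (mod 52) and x^{52} = 1 for x ≠ 0 (Fermat). So g⁻¹(17) = 17^7 mod 53.
Repeated squaring mod 53: 17^1 ≡ 17, 17^2 ≡ 17² = 289 ≡ 24, 17^4 ≡ 24² = 576 ≡ 46. Since 7 = 4 + 2 + 1, 17^7 ≡ 46·24·17: 46·24 = 1104 ≡ 44, then 44·17 = 748 ≡ 6. So 17^7 ≡ 6 (mod 53).
Hence g⁻¹(17) = 6.

6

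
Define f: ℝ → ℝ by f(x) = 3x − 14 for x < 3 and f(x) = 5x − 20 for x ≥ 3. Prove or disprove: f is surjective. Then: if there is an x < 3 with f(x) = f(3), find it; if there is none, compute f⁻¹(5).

5

Both pieces are strictly increasing (slopes 3 and 5), so each is injective on its own interval.
The left piece maps (−∞, 3) onto (−∞, −5); the right piece maps [3, ∞) onto [−5, ∞).
These images together cover ℝ, so f is surjective.
Because the two images are disjoint, no x < 3 has f(x) = f(3), so we compute f⁻¹(5): 5 lies in [−5, ∞), so solve 5x − 20 = 5: x = (5 + 20)/5 = 5.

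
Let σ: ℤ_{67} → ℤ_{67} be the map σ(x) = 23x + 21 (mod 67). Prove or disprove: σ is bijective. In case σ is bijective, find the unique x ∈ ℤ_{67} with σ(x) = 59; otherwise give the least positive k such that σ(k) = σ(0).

If σ(u) = σ(v), then 23u ≡ 23v (mod 67). Because gcd(23, 67) = 1, we may cancel 23 to get u ≡ v (mod 67).
We now compute 23⁻¹ mod 67 explicitly. Euclid's algorithm: 67 = 2·23 + 21, 23 = 1·21 + 2, 21 = 10·2 + 1; back-substituting gives 1 = 35·23 − 12·67, so 23⁻¹ ≡ 35 (mod 67).
For any y ∈ ℤ_{67}, x = 35(y − 21) mod 67 satisfies σ(x) = 23·35(y − 21) + 21 ≡ y (since 23·35 ≡ 1 mod 67). So every y has a preimage.
So σ is bijective.
Since σ is bijective, we find σ⁻¹(59): we need 23x ≡ 59 − 21 ≡ 38 (mod 67). Using 23⁻¹ = 35: x ≡ 35·38 = 1330 = 19·67 + 57, so x = 57.
Check: σ(57) = 23·57 + 21 = 1332 = 19·67 + 59 ≡ 59 (mod 67).

57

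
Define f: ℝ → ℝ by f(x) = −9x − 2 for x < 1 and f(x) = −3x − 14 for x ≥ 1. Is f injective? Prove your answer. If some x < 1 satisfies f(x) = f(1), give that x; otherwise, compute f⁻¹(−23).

3

Both pieces are strictly decreasing (slopes −9 and −3), so each is injective on its own interval.
The left piece maps (−∞, 1) onto (−11, ∞); the right piece maps [1, ∞) onto (−∞, −17].
These images are disjoint, so no value is attained by both pieces. So f is injective.
Because the two images are disjoint, no x < 1 has f(x) = f(1), so we compute f⁻¹(−23): −23 lies in (−∞, −17], so solve −3x − 14 = −23: x = (−23 + 14)/(−3) = 3.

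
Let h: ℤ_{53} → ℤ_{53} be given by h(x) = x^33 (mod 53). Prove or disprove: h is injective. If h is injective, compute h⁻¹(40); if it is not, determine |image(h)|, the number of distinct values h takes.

43

Since 53 is prime, the nonzero elements of ℤ_{53} form a cyclic group of order 52.
As gcd(33, 52) = 1, raising to the 33rd power is a bijection on this group: if x_1^33 ≡ x_2^33 then (x_1x_2^{−1})^33 = 1, and the only element of order dividing gcd(33, 52) = 1 is 1, so x_1 = x_2.
With h(0) = 0 this makes h injective on all of ℤ_{53}, hence bijective (finite equal-size domain and codomain). In particular h is injective.
Since h is injective, we find the preimage of 40. The inverse of x ↦ x^33 on (ℤ_{53})^× is x ↦ x^41, because 33·41 = 1353 = 26·52 + 1 ≡ 1 (mod 52) and x^{52} = 1 for x ≠ 0 (Fermat). So h⁻¹(40) = 40^41 mod 53.
Repeated squaring mod 53: 40^1 ≡ 40, 40^2 ≡ 40² = 1600 ≡ 10, 40^4 ≡ 10² = 100 ≡ 47, 40^8 ≡ 47² = 2209 ≡ 36, 40^16 ≡ 36² = 1296 ≡ 24, 40^32 ≡ 24² = 576 ≡ 46. Since 41 = 32 + 8 + 1, 40^41 ≡ 46·36·40: 46·36 = 1656 ≡ 13, then 13·40 = 520 ≡ 43. So 40^41 ≡ 43 (mod 53).
Hence h⁻¹(40) = 43.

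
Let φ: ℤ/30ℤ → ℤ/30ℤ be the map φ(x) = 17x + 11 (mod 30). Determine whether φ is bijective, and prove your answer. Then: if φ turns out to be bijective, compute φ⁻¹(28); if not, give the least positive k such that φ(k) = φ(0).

1

By definition, φ is injective when φ(s) = φ(t) forces s = t.
If φ(s) = φ(t), then 17s ≡ 17t (mod 30). Because gcd(17, 30) = 1, we may cancel 17 to get s ≡ t (mod 30).
We now compute 17⁻¹ mod 30 explicitly. Euclid's algorithm: 30 = 1·17 + 13, 17 = 1·13 + 4, 13 = 3·4 + 1; back-substituting gives 1 = 23·17 − 13·30, so 17⁻¹ ≡ 23 (mod 30).
Then y ↦ 23(y − 11) is a two-sided inverse to φ, so every y ∈ ℤ/30ℤ has a preimage.
So φ is bijective.
Since φ is bijective, we compute φ⁻¹(28): solve 17x + 11 ≡ 28 (mod 30), i.e. 17x ≡ 17 (mod 30).
Multiplying by 17⁻¹ = 23 gives x ≡ 23·17 = 391 = 13·30 + 1 ≡ 1 (mod 30).
Check: φ(1) = 17·1 + 11 = 28 ≡ 28 (mod 30).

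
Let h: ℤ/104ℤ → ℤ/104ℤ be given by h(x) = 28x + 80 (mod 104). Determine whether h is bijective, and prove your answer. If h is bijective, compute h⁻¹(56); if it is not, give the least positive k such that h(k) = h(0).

We have gcd(28, 104) = 4 > 1. Taking u = 0 and v = 26: h(0) = 80 and h(26) = 28·26 + 80 = 808 ≡ 80 (mod 104).
So h(0) = h(26) while 0 ≠ 26, hence h is not injective, hence not bijective.
Since h is not bijective, we find the least positive k with h(k) = h(0): this means 28k ≡ 0 (mod 104), i.e. 104 ∣ 28k. Since gcd(28, 104) = 4, dividing through by 4 this holds exactly when 26 ∣ 7k, and as gcd(7, 26) = 1, exactly when 26 ∣ k.
The smallest positive such k is 26.

26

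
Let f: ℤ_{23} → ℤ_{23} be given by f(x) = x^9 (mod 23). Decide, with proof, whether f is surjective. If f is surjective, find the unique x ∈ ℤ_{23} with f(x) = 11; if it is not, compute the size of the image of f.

5

Since 23 is prime, the nonzero elements of ℤ_{23} form a cyclic group of order 22.
As gcd(9, 22) = 1, raising to the 9th power is a bijection on this group: if a^9 ≡ b^9 then (ab^{−1})^9 = 1, and the only element of order dividing gcd(9, 22) = 1 is 1, so a = b.
With f(0) = 0 this makes f injective on all of ℤ_{23}, hence bijective (finite equal-size domain and codomain). In particular f is surjective.
Since f is surjective, we find the preimage of 11. The inverse of x ↦ x^9 on (ℤ_{23})^× is x ↦ x^5, because 9·5 = 45 = 2·22 + 1 ≡ 1 (mod 22) and x^{22} = 1 for x ≠ 0 (Fermat). So f⁻¹(11) = 11^5 mod 23.
Repeated squaring mod 23: 11^1 ≡ 11, 11^2 ≡ 11² = 121 ≡ 6, 11^4 ≡ 6² = 36 ≡ 13. Since 5 = 4 + 1, 11^5 ≡ 13·11: 13·11 = 143 ≡ 5. So 11^5 ≡ 5 (mod 23).
Hence f⁻¹(11) = 5.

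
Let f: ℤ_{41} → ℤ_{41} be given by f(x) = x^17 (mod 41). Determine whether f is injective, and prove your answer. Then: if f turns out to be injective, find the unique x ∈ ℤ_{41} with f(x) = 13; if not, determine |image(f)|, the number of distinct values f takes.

30

Since 41 is prime, the nonzero elements of ℤ_{41} form a cyclic group of order 40.
As gcd(17, 40) = 1, raising to the 17th power is a bijection on this group: if s^17 ≡ t^17 then (st^{−1})^17 = 1, and the only element of order dividing gcd(17, 40) = 1 is 1, so s = t.
With f(0) = 0 this makes f injective on all of ℤ_{41}, hence bijective (finite equal-size domain and codomain). In particular f is injective.
Since f is injective, we find the preimage of 13. The inverse of x ↦ x^17 on (ℤ_{41})^× is x ↦ x^33, because 17·33 = 561 = 14·40 + 1 ≡ 1 (mod 40) and x^{40} = 1 for x ≠ 0 (Fermat). So f⁻¹(13) = 13^33 mod 41.
Repeated squaring mod 41: 13^1 ≡ 13, 13^2 ≡ 13² = 169 ≡ 5, 13^4 ≡ 5² = 25, 13^8 ≡ 25² = 625 ≡ 10, 13^16 ≡ 10² = 100 ≡ 18, 13^32 ≡ 18² = 324 ≡ 37. Since 33 = 32 + 1, 13^33 ≡ 37·13: 37·13 = 481 ≡ 30. So 13^33 ≡ 30 (mod 41).
Hence f⁻¹(13) = 30.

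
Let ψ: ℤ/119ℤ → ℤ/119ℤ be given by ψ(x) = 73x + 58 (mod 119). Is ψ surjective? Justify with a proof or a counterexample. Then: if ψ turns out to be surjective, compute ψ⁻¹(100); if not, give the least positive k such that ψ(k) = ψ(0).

Since gcd(73, 119) = 1, 73 is invertible modulo 119. Euclid's algorithm: 119 = 1·73 + 46, 73 = 1·46 + 27, 46 = 1·27 + 19, 27 = 1·19 + 8, 19 = 2·8 + 3, 8 = 2·3 + 2, 3 = 1·2 + 1; back-substituting gives 1 = 75·73 − 46·119, so 73⁻¹ ≡ 75 (mod 119).
For any y ∈ ℤ/119ℤ, x = 75(y − 58) mod 119 satisfies ψ(x) = 73·75(y − 58) + 58 ≡ y (since 73·75 ≡ 1 mod 119). So every y has a preimage.
So ψ is surjective.
Since ψ is surjective, we find ψ⁻¹(100): we need 73x ≡ 100 − 58 ≡ 42 (mod 119). Using 73⁻¹ = 75: x ≡ 75·42 = 3150 = 26·119 + 56, so x = 56.
Check: ψ(56) = 73·56 + 58 = 4146 = 34·119 + 100 ≡ 100 (mod 119).

56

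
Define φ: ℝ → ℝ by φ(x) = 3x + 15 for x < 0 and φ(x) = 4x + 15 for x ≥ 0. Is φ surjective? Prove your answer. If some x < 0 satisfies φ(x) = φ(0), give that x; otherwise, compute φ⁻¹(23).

2

Both pieces are strictly increasing (slopes 3 and 4), so each is injective on its own interval.
The left piece maps (−∞, 0) onto (−∞, 15); the right piece maps [0, ∞) onto [15, ∞).
These images together cover ℝ, so φ is surjective.
Because the two images are disjoint, no x < 0 has φ(x) = φ(0), so we compute φ⁻¹(23): 23 lies in [15, ∞), so solve 4x + 15 = 23: x = (23 − 15)/4 = 2.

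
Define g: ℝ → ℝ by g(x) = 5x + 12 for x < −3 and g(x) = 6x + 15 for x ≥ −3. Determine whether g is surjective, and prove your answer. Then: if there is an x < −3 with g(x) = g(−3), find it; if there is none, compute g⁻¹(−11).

Both pieces are strictly increasing (slopes 5 and 6), so each is injective on its own interval.
The left piece maps (−∞, −3) onto (−∞, −3); the right piece maps [−3, ∞) onto [−3, ∞).
These images together cover ℝ, so g is surjective.
Because the two images are disjoint, no x < −3 has g(x) = g(−3), so we compute g⁻¹(−11): −11 lies in (−∞, −3), so solve 5x + 12 = −11: x = (−11 − 12)/5 = −23/5.

-23/5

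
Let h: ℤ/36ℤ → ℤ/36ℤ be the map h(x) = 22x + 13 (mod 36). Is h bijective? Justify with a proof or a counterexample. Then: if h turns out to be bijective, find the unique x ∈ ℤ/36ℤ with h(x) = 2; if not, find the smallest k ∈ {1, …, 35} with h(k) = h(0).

18

We have gcd(22, 36) = 2 > 1. Taking u = 0 and v = 18: h(0) = 13 and h(18) = 22·18 + 13 = 409 ≡ 13 (mod 36).
So h(0) = h(18) while 0 ≠ 18, therefore h is not injective, hence not bijective.
Since h is not bijective, we find the least positive k with h(k) = h(0): this means 22k ≡ 0 (mod 36), i.e. 36 ∣ 22k. Since gcd(22, 36) = 2, dividing through by 2 this holds exactly when 18 ∣ 11k, and as gcd(11, 18) = 1, exactly when 18 ∣ k.
The smallest positive such k is 18.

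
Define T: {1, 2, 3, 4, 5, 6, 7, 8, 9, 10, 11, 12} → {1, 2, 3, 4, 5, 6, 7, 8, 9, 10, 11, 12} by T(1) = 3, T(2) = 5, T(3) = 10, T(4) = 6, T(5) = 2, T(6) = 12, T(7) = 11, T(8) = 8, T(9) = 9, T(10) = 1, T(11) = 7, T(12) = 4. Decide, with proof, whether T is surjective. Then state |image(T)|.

Every element of the codomain has a preimage: 1 = T(10), 2 = T(5), 3 = T(1), 4 = T(12), 5 = T(2), 6 = T(4), 7 = T(11), 8 = T(8), 9 = T(9), 10 = T(3), 11 = T(7), 12 = T(6).
Hence T is surjective.
The image of T is {1, 2, 3, 4, 5, 6, 7, 8, 9, 10, 11, 12}, which has 12 elements.

12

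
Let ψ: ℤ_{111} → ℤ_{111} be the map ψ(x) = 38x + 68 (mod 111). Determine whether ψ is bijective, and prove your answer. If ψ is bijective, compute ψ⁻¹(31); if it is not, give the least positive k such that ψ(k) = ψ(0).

37

If ψ(u) = ψ(v), then 38u ≡ 38v (mod 111). Because gcd(38, 111) = 1, we may cancel 38 to get u ≡ v (mod 111).
We now compute 38⁻¹ mod 111 explicitly. Euclid's algorithm: 111 = 2·38 + 35, 38 = 1·35 + 3, 35 = 11·3 + 2, 3 = 1·2 + 1; back-substituting gives 1 = 38·38 − 13·111, so 38⁻¹ ≡ 38 (mod 111).
Then y ↦ 38(y − 68) is a two-sided inverse to ψ, so every y ∈ ℤ_{111} has a preimage.
So ψ is bijective.
Since ψ is bijective, we find ψ⁻¹(31): we need 38x ≡ 31 − 68 ≡ 74 (mod 111). Using 38⁻¹ = 38: x ≡ 38·74 = 2812 = 25·111 + 37, so x = 37.
Check: ψ(37) = 38·37 + 68 = 1474 = 13·111 + 31 ≡ 31 (mod 111).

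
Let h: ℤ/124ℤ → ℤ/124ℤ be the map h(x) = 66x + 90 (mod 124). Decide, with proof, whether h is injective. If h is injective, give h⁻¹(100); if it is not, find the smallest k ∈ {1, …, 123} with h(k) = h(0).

We have gcd(66, 124) = 2 > 1. Taking s = 0 and t = 62: h(0) = 90 and h(62) = 66·62 + 90 = 4182 ≡ 90 (mod 124).
So h(0) = h(62) while 0 ≠ 62, therefore h is not injective.
Since h is not injective, we find the least positive k with h(k) = h(0): this means 66k ≡ 0 (mod 124), i.e. 124 ∣ 66k. Since gcd(66, 124) = 2, dividing through by 2 this holds exactly when 62 ∣ 33k, and as gcd(33, 62) = 1, exactly when 62 ∣ k.
The smallest positive such k is 62.

62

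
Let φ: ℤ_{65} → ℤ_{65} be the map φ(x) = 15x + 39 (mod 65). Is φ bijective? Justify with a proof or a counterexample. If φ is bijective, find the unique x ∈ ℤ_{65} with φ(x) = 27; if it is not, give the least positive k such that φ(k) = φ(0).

13

By definition, φ is injective if φ(u) = φ(v) implies u = v.
We have gcd(15, 65) = 5 > 1. Taking u = 0 and v = 13: φ(0) = 39 and φ(13) = 15·13 + 39 = 234 ≡ 39 (mod 65).
So φ(0) = φ(13) while 0 ≠ 13, so φ is not injective, hence not bijective.
Since φ is not bijective, we find the least positive k with φ(k) = φ(0): this means 15k ≡ 0 (mod 65), i.e. 65 ∣ 15k. Since gcd(15, 65) = 5, dividing through by 5 this holds exactly when 13 ∣ 3k, and as gcd(3, 13) = 1, exactly when 13 ∣ k.
The smallest positive such k is 13.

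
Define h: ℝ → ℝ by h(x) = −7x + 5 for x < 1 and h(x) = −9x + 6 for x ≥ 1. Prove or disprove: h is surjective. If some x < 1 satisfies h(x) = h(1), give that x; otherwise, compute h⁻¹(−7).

Both pieces are strictly decreasing (slopes −7 and −9), so each is injective on its own interval.
The left piece maps (−∞, 1) onto (−2, ∞); the right piece maps [1, ∞) onto (−∞, −3].
The union (−2, ∞) ∪ (−∞, −3] omits the interval between −2 and −3; in particular −2 has no preimage. So h is not surjective.
Because the two images are disjoint, no x < 1 has h(x) = h(1), so we compute h⁻¹(−7): −7 lies in (−∞, −3], so solve −9x + 6 = −7: x = (−7 − 6)/(−9) = 13/9.

13/9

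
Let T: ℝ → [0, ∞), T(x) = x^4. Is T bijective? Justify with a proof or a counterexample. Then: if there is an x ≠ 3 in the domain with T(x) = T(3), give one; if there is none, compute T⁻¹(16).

T(3) = 81 = (−3)^4 = T(−3) (since 4 is even), with 3 ≠ −3. So T is not injective, hence not bijective.
For the follow-up, such an x exists: taking x = −3 ∈ ℝ gives T(−3) = 81 = T(3) with −3 ≠ 3.

-3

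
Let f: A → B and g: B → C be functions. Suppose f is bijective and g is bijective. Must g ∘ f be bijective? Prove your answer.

bijective

Injectivity: if g(f(x_1)) = g(f(x_2)) then f(x_1) = f(x_2) (g injective) so x_1 = x_2 (f injective).
Surjectivity: for c ∈ C pick b with g(b) = c, then a with f(a) = b; then (g ∘ f)(a) = c.
Hence g ∘ f is bijective.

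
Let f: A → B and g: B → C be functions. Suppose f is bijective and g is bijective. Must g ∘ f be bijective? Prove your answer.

Injectivity: if g(f(u)) = g(f(v)) then f(u) = f(v) (g injective) so u = v (f injective).
Surjectivity: for c ∈ C pick b with g(b) = c, then a with f(a) = b; then (g ∘ f)(a) = c.
Thus g ∘ f is bijective.

bijective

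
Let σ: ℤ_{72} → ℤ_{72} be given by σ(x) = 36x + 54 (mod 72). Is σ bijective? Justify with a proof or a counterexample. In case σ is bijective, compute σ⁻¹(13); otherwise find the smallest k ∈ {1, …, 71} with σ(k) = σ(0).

2

We have gcd(36, 72) = 36 > 1. Taking u = 0 and v = 2: σ(0) = 54 and σ(2) = 36·2 + 54 = 126 ≡ 54 (mod 72).
So σ(0) = σ(2) while 0 ≠ 2, therefore σ is not injective, hence not bijective.
Since σ is not bijective, we find the least positive k with σ(k) = σ(0): this means 36k ≡ 0 (mod 72), i.e. 72 ∣ 36k. Since gcd(36, 72) = 36, dividing through by 36 this holds exactly when 2 ∣ k.
The smallest positive such k is 2.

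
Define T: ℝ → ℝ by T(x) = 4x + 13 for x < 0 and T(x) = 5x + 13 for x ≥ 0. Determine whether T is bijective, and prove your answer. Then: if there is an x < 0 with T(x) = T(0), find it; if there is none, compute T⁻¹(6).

Both pieces are strictly increasing (slopes 4 and 5), so each is injective on its own interval.
The left piece maps (−∞, 0) onto (−∞, 13); the right piece maps [0, ∞) onto [13, ∞).
Since 13 = 13, the images partition ℝ: T is injective and surjective, hence bijective.
Because the two images are disjoint, no x < 0 has T(x) = T(0), so we compute T⁻¹(6): 6 lies in (−∞, 13), so solve 4x + 13 = 6: x = (6 − 13)/4 = −7/4.

-7/4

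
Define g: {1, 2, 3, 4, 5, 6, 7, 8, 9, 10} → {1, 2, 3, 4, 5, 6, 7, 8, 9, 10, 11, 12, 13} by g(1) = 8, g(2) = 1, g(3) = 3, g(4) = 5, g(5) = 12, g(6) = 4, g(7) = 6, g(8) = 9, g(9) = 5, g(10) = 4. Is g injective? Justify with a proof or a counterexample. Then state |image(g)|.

8

g(4) = 5 = g(9) with 4 ≠ 9, so g is not injective.
The image of g is {1, 3, 4, 5, 6, 8, 9, 12}, which has 8 elements.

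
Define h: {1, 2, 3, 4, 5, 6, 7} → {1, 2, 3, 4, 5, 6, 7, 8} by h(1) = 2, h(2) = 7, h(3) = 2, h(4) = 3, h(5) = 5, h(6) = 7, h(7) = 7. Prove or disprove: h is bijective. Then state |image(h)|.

h(1) = 2 = h(3) with 1 ≠ 3, so h is not injective, hence not bijective.
The image of h is {2, 3, 5, 7}, which has 4 elements.

4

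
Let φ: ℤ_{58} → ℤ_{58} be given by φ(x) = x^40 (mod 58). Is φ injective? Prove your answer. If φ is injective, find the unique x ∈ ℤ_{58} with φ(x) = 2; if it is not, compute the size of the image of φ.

16

φ(3): Repeated squaring mod 58: 3^1 ≡ 3, 3^2 ≡ 3² = 9, 3^4 ≡ 9² = 81 ≡ 23, 3^8 ≡ 23² = 529 ≡ 7, 3^16 ≡ 7² = 49, 3^32 ≡ 49² = 2401 ≡ 23. Since 40 = 32 + 8, 3^40 ≡ 23·7: 23·7 = 161 ≡ 45. So 3^40 ≡ 45 (mod 58).
φ(7): Repeated squaring mod 58: 7^1 ≡ 7, 7^2 ≡ 7² = 49, 7^4 ≡ 49² = 2401 ≡ 23, 7^8 ≡ 23² = 529 ≡ 7, 7^16 ≡ 7² = 49, 7^32 ≡ 49² = 2401 ≡ 23. Since 40 = 32 + 8, 7^40 ≡ 23·7: 23·7 = 161 ≡ 45. So 7^40 ≡ 45 (mod 58).
So φ(3) = φ(7) = 45 while 3 ≠ 7, hence φ is not injective.
Since φ is not injective, we determine |image(φ)|. Computing x^40 mod 58 for each x (by repeated squaring, reducing mod 58 at every step), the values φ(0), φ(1), …, φ(57) are: 0, 1, 36, 45, 20, 7, 54, 45, 24, 53, 20, 23, 30, 23, 54, 25, 52, 1, 52, 49, 24, 53, 16, 25, 36, 49, 16, 7, 30, 29, 30, 7, 16, 49, 36, 25, 16, 53, 24, 49, 52, 1, 52, 25, 54, 23, 30, 23, 20, 53, 24, 45, 54, 7, 20, 45, 36, 1.
The distinct values are {0, 1, 7, 16, 20, 23, 24, 25, 29, 30, 36, 45, 49, 52, 53, 54}; there are 16 of them.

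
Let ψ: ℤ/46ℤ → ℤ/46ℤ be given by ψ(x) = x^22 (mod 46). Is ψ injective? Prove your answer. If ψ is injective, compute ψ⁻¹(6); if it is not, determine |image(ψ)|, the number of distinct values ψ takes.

4

ψ(1) = 1^22 = 1.
ψ(3): Repeated squaring mod 46: 3^1 ≡ 3, 3^2 ≡ 3² = 9, 3^4 ≡ 9² = 81 ≡ 35, 3^8 ≡ 35² = 1225 ≡ 29, 3^16 ≡ 29² = 841 ≡ 13. Since 22 = 16 + 4 + 2, 3^22 ≡ 13·35·9: 13·35 = 455 ≡ 41, then 41·9 = 369 ≡ 1. So 3^22 ≡ 1 (mod 46).
So ψ(1) = ψ(3) = 1 while 1 ≠ 3, so ψ is not injective.
Since ψ is not injective, we determine |image(ψ)|. Computing x^22 mod 46 for each x (by repeated squaring, reducing mod 46 at every step), the values ψ(0), ψ(1), …, ψ(45) are: 0, 1, 24, 1, 24, 1, 24, 1, 24, 1, 24, 1, 24, 1, 24, 1, 24, 1, 24, 1, 24, 1, 24, 23, 24, 1, 24, 1, 24, 1, 24, 1, 24, 1, 24, 1, 24, 1, 24, 1, 24, 1, 24, 1, 24, 1.
The distinct values are {0, 1, 23, 24}; there are 4 of them.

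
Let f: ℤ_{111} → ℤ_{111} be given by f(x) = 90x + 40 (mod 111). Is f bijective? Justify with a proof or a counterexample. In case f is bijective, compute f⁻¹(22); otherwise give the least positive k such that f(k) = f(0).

Recall that f is injective if f(a) = f(b) implies a = b.
We have gcd(90, 111) = 3 > 1. Taking a = 0 and b = 37: f(0) = 40 and f(37) = 90·37 + 40 = 3370 ≡ 40 (mod 111).
So f(0) = f(37) while 0 ≠ 37, thus f is not injective, hence not bijective.
Since f is not bijective, we find the least positive k with f(k) = f(0): this means 90k ≡ 0 (mod 111), i.e. 111 ∣ 90k. Since gcd(90, 111) = 3, dividing through by 3 this holds exactly when 37 ∣ 30k, and as gcd(30, 37) = 1, exactly when 37 ∣ k.
The smallest positive such k is 37.

37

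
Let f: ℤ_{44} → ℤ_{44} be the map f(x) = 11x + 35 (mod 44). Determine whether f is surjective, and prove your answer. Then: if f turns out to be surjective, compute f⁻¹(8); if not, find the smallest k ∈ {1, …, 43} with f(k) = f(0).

4

Since gcd(11, 44) = 11, we have 11x ≡ 0 (mod 11) for all x, so f(x) ≡ 2 (mod 11).
But 0 ≢ 2 (mod 11), so 0 ∈ ℤ_{44} has no preimage. Hence f is not surjective.
Since f is not surjective, we find the least positive k with f(k) = f(0): this means 11k ≡ 0 (mod 44), i.e. 44 ∣ 11k. Since gcd(11, 44) = 11, dividing through by 11 this holds exactly when 4 ∣ k.
The smallest positive such k is 4.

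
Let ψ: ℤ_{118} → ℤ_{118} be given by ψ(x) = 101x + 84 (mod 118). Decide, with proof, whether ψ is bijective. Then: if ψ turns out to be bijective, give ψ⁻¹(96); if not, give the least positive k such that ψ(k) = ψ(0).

34

By definition, injectivity means: for all x_1, x_2 in the domain, ψ(x_1) = ψ(x_2) implies x_1 = x_2.
Suppose ψ(x_1) = ψ(x_2) in ℤ_{118}. Then 101x_1 + 84 ≡ 101x_2 + 84 (mod 118), so 101(x_1 − x_2) ≡ 0 (mod 118).
Since gcd(101, 118) = 1, 101 is invertible modulo 118, hence x_1 − x_2 ≡ 0 (mod 118), i.e. x_1 = x_2.
We now compute 101⁻¹ mod 118 explicitly. Euclid's algorithm: 118 = 1·101 + 17, 101 = 5·17 + 16, 17 = 1·16 + 1; back-substituting gives 1 = 111·101 − 95·118, so 101⁻¹ ≡ 111 (mod 118).
Then y ↦ 111(y − 84) is a two-sided inverse to ψ, so every y ∈ ℤ_{118} has a preimage.
Therefore ψ is bijective.
Since ψ is bijective, we compute ψ⁻¹(96): solve 101x + 84 ≡ 96 (mod 118), i.e. 101x ≡ 12 (mod 118).
Multiplying by 101⁻¹ = 111 gives x ≡ 111·12 = 1332 = 11·118 + 34 ≡ 34 (mod 118).
Check: ψ(34) = 101·34 + 84 = 3518 = 29·118 + 96 ≡ 96 (mod 118).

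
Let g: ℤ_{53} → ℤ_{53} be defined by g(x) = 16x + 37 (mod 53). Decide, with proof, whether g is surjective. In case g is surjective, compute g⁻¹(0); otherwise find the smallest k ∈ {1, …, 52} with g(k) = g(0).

Since gcd(16, 53) = 1, 16 is invertible modulo 53. Euclid's algorithm: 53 = 3·16 + 5, 16 = 3·5 + 1; back-substituting gives 1 = 10·16 − 3·53, so 16⁻¹ ≡ 10 (mod 53).
Then y ↦ 10(y − 37) is a two-sided inverse to g, so every y ∈ ℤ_{53} has a preimage.
Thus g is surjective.
Since g is surjective, we find g⁻¹(0): we need 16x ≡ 0 − 37 ≡ 16 (mod 53). Using 16⁻¹ = 10: x ≡ 10·16 = 160 = 3·53 + 1, so x = 1.
Check: g(1) = 16·1 + 37 = 53 = 1·53 + 0 ≡ 0 (mod 53).

1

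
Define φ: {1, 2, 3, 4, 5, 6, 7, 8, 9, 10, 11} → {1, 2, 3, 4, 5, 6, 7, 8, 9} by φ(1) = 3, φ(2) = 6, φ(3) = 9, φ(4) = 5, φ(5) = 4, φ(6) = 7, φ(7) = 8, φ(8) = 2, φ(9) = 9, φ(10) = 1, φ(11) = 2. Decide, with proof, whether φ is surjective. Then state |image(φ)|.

9

Every element of the codomain has a preimage: 1 = φ(10), 2 = φ(8), 3 = φ(1), 4 = φ(5), 5 = φ(4), 6 = φ(2), 7 = φ(6), 8 = φ(7), 9 = φ(3).
Thus φ is surjective.
The image of φ is {1, 2, 3, 4, 5, 6, 7, 8, 9}, which has 9 elements.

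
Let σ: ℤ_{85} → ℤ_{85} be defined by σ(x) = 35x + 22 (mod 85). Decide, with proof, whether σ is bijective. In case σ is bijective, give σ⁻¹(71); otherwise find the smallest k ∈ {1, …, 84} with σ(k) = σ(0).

We have gcd(35, 85) = 5 > 1. Taking x_1 = 0 and x_2 = 17: σ(0) = 22 and σ(17) = 35·17 + 22 = 617 ≡ 22 (mod 85).
So σ(0) = σ(17) while 0 ≠ 17, thus σ is not injective, hence not bijective.
Since σ is not bijective, we find the least positive k with σ(k) = σ(0): this means 35k ≡ 0 (mod 85), i.e. 85 ∣ 35k. Since gcd(35, 85) = 5, dividing through by 5 this holds exactly when 17 ∣ 7k, and as gcd(7, 17) = 1, exactly when 17 ∣ k.
The smallest positive such k is 17.

17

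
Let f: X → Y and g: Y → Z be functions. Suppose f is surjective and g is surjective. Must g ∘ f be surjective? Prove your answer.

surjective

Let c ∈ Z. Since g is surjective, there is b ∈ Y with g(b) = c. Since f is surjective, there is a ∈ X with f(a) = b.
Then (g ∘ f)(a) = g(b) = c. Thus g ∘ f is surjective.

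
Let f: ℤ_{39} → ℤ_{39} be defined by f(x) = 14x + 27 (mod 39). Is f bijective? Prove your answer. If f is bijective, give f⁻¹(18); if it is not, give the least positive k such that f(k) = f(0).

If f(x_1) = f(x_2), then 14x_1 ≡ 14x_2 (mod 39). Because gcd(14, 39) = 1, we may cancel 14 to get x_1 ≡ x_2 (mod 39).
We now compute 14⁻¹ mod 39 explicitly. Euclid's algorithm: 39 = 2·14 + 11, 14 = 1·11 + 3, 11 = 3·3 + 2, 3 = 1·2 + 1; back-substituting gives 1 = 14·14 − 5·39, so 14⁻¹ ≡ 14 (mod 39).
Then y ↦ 14(y − 27) is a two-sided inverse to f, so every y ∈ ℤ_{39} has a preimage.
Therefore f is bijective.
Since f is bijective, we find f⁻¹(18): we need 14x ≡ 18 − 27 ≡ 30 (mod 39). Using 14⁻¹ = 14: x ≡ 14·30 = 420 = 10·39 + 30, so x = 30.
Check: f(30) = 14·30 + 27 = 447 = 11·39 + 18 ≡ 18 (mod 39).

30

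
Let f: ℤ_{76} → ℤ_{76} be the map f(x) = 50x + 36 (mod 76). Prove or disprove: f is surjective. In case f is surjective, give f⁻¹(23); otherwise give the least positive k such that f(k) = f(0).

38

Since gcd(50, 76) = 2, we have 50x ≡ 0 (mod 2) for all x, so f(x) ≡ 0 (mod 2).
But 1 ≢ 0 (mod 2), so 1 ∈ ℤ_{76} has no preimage. Therefore f is not surjective.
Since f is not surjective, we find the least positive k with f(k) = f(0): this means 50k ≡ 0 (mod 76), i.e. 76 ∣ 50k. Since gcd(50, 76) = 2, dividing through by 2 this holds exactly when 38 ∣ 25k, and as gcd(25, 38) = 1, exactly when 38 ∣ k.
The smallest positive such k is 38.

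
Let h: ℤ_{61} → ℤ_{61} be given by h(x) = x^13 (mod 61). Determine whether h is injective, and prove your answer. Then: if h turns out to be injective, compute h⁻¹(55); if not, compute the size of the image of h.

7

Since 61 is prime, the nonzero elements of ℤ_{61} form a cyclic group of order 60.
As gcd(13, 60) = 1, raising to the 13th power is a bijection on this group: if u^13 ≡ v^13 then (uv^{−1})^13 = 1, and the only element of order dividing gcd(13, 60) = 1 is 1, so u = v.
With h(0) = 0 this makes h injective on all of ℤ_{61}, hence bijective (finite equal-size domain and codomain). In particular h is injective.
Since h is injective, we find the preimage of 55. The inverse of x ↦ x^13 on (ℤ_{61})^× is x ↦ x^37, because 13·37 = 481 = 8·60 + 1 ≡ 1 (mod 60) and x^{60} = 1 for x ≠ 0 (Fermat). So h⁻¹(55) = 55^37 mod 61.
Repeated squaring mod 61: 55^1 ≡ 55, 55^2 ≡ 55² = 3025 ≡ 36, 55^4 ≡ 36² = 1296 ≡ 15, 55^8 ≡ 15² = 225 ≡ 42, 55^16 ≡ 42² = 1764 ≡ 56, 55^32 ≡ 56² = 3136 ≡ 25. Since 37 = 32 + 4 + 1, 55^37 ≡ 25·15·55: 25·15 = 375 ≡ 9, then 9·55 = 495 ≡ 7. So 55^37 ≡ 7 (mod 61).
Hence h⁻¹(55) = 7.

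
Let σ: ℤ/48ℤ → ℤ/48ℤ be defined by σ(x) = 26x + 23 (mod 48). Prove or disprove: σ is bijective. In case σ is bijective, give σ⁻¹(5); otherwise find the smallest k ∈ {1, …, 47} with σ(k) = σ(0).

We have gcd(26, 48) = 2 > 1. Taking x_1 = 0 and x_2 = 24: σ(0) = 23 and σ(24) = 26·24 + 23 = 647 ≡ 23 (mod 48).
So σ(0) = σ(24) while 0 ≠ 24, hence σ is not injective, hence not bijective.
Since σ is not bijective, we find the least positive k with σ(k) = σ(0): this means 26k ≡ 0 (mod 48), i.e. 48 ∣ 26k. Since gcd(26, 48) = 2, dividing through by 2 this holds exactly when 24 ∣ 13k, and as gcd(13, 24) = 1, exactly when 24 ∣ k.
The smallest positive such k is 24.

24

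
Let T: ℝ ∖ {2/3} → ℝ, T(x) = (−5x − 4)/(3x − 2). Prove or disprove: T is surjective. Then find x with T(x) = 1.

If T(x) = −5/3, cross-multiplying gives 3(−5x − 4) = −5(3x − 2), which simplifies to −12 = 10 — false.  So −5/3 has no preimage and T is not surjective.
Solving T(x) = 1: cross-multiplying gives −5x − 4 = 1(3x − 2), which rearranges to −8x = 2, so x = −1/4.

-1/4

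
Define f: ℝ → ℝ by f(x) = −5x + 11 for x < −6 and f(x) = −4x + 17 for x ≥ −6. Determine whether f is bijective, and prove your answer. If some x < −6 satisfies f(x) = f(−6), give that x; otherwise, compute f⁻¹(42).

Both pieces are strictly decreasing (slopes −5 and −4), so each is injective on its own interval.
The left piece maps (−∞, −6) onto (41, ∞); the right piece maps [−6, ∞) onto (−∞, 41].
Since 41 = 41, the images partition ℝ: f is injective and surjective, hence bijective.
Because the two images are disjoint, no x < −6 has f(x) = f(−6), so we compute f⁻¹(42): 42 lies in (41, ∞), so solve −5x + 11 = 42: x = (42 − 11)/(−5) = −31/5.

-31/5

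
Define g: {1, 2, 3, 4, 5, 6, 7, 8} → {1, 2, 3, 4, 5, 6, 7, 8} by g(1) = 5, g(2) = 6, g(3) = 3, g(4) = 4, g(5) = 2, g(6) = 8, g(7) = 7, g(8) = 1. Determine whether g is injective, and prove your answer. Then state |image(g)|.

The values g(1), …, g(8) are 5, 6, 3, 4, 2, 8, 7, 1 — all distinct.
So g(a) = g(b) only when a = b, and g is injective.
The image of g is {1, 2, 3, 4, 5, 6, 7, 8}, which has 8 elements.

8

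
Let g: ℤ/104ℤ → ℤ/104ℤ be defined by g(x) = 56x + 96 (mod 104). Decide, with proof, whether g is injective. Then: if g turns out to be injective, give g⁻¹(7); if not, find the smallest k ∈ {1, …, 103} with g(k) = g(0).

By definition, g is injective when g(u) = g(v) forces u = v.
We have gcd(56, 104) = 8 > 1. Taking u = 0 and v = 13: g(0) = 96 and g(13) = 56·13 + 96 = 824 ≡ 96 (mod 104).
So g(0) = g(13) while 0 ≠ 13, thus g is not injective.
Since g is not injective, we find the least positive k with g(k) = g(0): this means 56k ≡ 0 (mod 104), i.e. 104 ∣ 56k. Since gcd(56, 104) = 8, dividing through by 8 this holds exactly when 13 ∣ 7k, and as gcd(7, 13) = 1, exactly when 13 ∣ k.
The smallest positive such k is 13.

13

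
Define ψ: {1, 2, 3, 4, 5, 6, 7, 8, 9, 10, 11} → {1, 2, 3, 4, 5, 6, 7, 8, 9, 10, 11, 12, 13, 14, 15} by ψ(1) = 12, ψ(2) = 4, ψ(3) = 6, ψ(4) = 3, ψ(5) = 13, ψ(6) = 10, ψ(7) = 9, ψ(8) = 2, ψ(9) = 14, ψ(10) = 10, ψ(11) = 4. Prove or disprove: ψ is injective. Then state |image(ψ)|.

ψ(6) = 10 = ψ(10) with 6 ≠ 10, so ψ is not injective.
The image of ψ is {2, 3, 4, 6, 9, 10, 12, 13, 14}, which has 9 elements.

9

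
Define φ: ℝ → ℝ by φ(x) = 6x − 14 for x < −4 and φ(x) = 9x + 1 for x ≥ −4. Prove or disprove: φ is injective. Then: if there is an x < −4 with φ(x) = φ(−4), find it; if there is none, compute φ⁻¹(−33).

Both pieces are strictly increasing (slopes 6 and 9), so each is injective on its own interval.
The left piece maps (−∞, −4) onto (−∞, −38); the right piece maps [−4, ∞) onto [−35, ∞).
These images are disjoint, so no value is attained by both pieces. Thus φ is injective.
Because the two images are disjoint, no x < −4 has φ(x) = φ(−4), so we compute φ⁻¹(−33): −33 lies in [−35, ∞), so solve 9x + 1 = −33: x = (−33 − 1)/9 = −34/9.

-34/9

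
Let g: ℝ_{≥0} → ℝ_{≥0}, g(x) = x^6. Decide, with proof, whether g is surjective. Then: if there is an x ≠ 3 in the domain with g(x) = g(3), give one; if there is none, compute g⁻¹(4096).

For any y ∈ ℝ_{≥0}, x = y^{1/6} ∈ ℝ_{≥0} gives g(x) = y, so g is surjective.
Since x ↦ x^6 is strictly increasing on ℝ_{≥0}, it is injective there, so no x ≠ 3 in the domain has g(x) = g(3). We therefore compute g⁻¹(4096) = 4096^{1/6} = 4 (indeed 4^6 = 4096).

4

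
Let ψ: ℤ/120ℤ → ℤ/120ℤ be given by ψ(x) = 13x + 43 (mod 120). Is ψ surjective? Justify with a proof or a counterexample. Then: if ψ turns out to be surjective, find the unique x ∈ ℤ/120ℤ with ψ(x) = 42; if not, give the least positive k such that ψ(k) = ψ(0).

83

Recall that ψ is surjective if every y in the codomain equals ψ(x) for some x in the domain.
Since gcd(13, 120) = 1, 13 is invertible modulo 120. Euclid's algorithm: 120 = 9·13 + 3, 13 = 4·3 + 1; back-substituting gives 1 = 37·13 − 4·120, so 13⁻¹ ≡ 37 (mod 120).
For any y ∈ ℤ/120ℤ, x = 37(y − 43) mod 120 satisfies ψ(x) = 13·37(y − 43) + 43 ≡ y (since 13·37 ≡ 1 mod 120). So every y has a preimage.
Thus ψ is surjective.
Since ψ is surjective, we find ψ⁻¹(42): we need 13x ≡ 42 − 43 ≡ 119 (mod 120). Using 13⁻¹ = 37: x ≡ 37·119 = 4403 = 36·120 + 83, so x = 83.
Check: ψ(83) = 13·83 + 43 = 1122 = 9·120 + 42 ≡ 42 (mod 120).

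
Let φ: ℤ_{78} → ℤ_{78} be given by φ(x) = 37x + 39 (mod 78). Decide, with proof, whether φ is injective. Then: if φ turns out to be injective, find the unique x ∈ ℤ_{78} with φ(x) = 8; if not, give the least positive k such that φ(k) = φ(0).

35

Recall that injectivity means: for all a, b in the domain, φ(a) = φ(b) implies a = b.
If φ(a) = φ(b), then 37a ≡ 37b (mod 78). Because gcd(37, 78) = 1, we may cancel 37 to get a ≡ b (mod 78).
So φ is injective.
We now compute 37⁻¹ mod 78 explicitly. Euclid's algorithm: 78 = 2·37 + 4, 37 = 9·4 + 1; back-substituting gives 1 = 19·37 − 9·78, so 37⁻¹ ≡ 19 (mod 78).
Since φ is injective, we compute φ⁻¹(8): solve 37x + 39 ≡ 8 (mod 78), i.e. 37x ≡ 47 (mod 78).
Multiplying by 37⁻¹ = 19 gives x ≡ 19·47 = 893 = 11·78 + 35 ≡ 35 (mod 78).
Check: φ(35) = 37·35 + 39 = 1334 = 17·78 + 8 ≡ 8 (mod 78).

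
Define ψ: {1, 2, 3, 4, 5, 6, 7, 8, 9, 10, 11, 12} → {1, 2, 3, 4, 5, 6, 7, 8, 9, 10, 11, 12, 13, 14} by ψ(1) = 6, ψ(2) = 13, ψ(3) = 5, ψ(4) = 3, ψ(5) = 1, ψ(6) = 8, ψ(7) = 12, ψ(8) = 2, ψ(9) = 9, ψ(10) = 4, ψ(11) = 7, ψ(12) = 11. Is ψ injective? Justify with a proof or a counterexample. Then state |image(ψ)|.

The values ψ(1), …, ψ(12) are 6, 13, 5, 3, 1, 8, 12, 2, 9, 4, 7, 11 — all distinct.
So ψ(x_1) = ψ(x_2) only when x_1 = x_2, and ψ is injective.
The image of ψ is {1, 2, 3, 4, 5, 6, 7, 8, 9, 11, 12, 13}, which has 12 elements.

12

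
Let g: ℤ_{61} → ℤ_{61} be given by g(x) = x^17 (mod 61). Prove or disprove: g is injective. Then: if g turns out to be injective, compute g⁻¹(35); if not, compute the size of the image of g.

Since 61 is prime, the nonzero elements of ℤ_{61} form a cyclic group of order 60.
As gcd(17, 60) = 1, raising to the 17th power is a bijection on this group: if a^17 ≡ b^17 then (ab^{−1})^17 = 1, and the only element of order dividing gcd(17, 60) = 1 is 1, so a = b.
With g(0) = 0 this makes g injective on all of ℤ_{61}, hence bijective (finite equal-size domain and codomain). In particular g is injective.
Since g is injective, we find the preimage of 35. The inverse of x ↦ x^17 on (ℤ_{61})^× is x ↦ x^53, because 17·53 = 901 = 15·60 + 1 ≡ 1 (mod 60) and x^{60} = 1 for x ≠ 0 (Fermat). So g⁻¹(35) = 35^53 mod 61.
Repeated squaring mod 61: 35^1 ≡ 35, 35^2 ≡ 35² = 1225 ≡ 5, 35^4 ≡ 5² = 25, 35^8 ≡ 25² = 625 ≡ 15, 35^16 ≡ 15² = 225 ≡ 42, 35^32 ≡ 42² = 1764 ≡ 56. Since 53 = 32 + 16 + 4 + 1, 35^53 ≡ 56·42·25·35: 56·42 = 2352 ≡ 34, then 34·25 = 850 ≡ 57, then 57·35 = 1995 ≡ 43. So 35^53 ≡ 43 (mod 61).
Hence g⁻¹(35) = 43.

43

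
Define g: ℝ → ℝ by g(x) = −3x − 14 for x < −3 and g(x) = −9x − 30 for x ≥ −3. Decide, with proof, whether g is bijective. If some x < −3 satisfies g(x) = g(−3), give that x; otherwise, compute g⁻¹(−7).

Both pieces are strictly decreasing (slopes −3 and −9), so each is injective on its own interval.
The left piece maps (−∞, −3) onto (−5, ∞); the right piece maps [−3, ∞) onto (−∞, −3].
These images overlap. In particular g(−3) = −3 (right piece), and solving −3x − 14 = −3 on the left piece gives x = −11/3 < −3.
So g(−11/3) = g(−3) with −11/3 ≠ −3, and g is not injective, hence not bijective. This x = −11/3 is the requested value below −3.

-11/3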